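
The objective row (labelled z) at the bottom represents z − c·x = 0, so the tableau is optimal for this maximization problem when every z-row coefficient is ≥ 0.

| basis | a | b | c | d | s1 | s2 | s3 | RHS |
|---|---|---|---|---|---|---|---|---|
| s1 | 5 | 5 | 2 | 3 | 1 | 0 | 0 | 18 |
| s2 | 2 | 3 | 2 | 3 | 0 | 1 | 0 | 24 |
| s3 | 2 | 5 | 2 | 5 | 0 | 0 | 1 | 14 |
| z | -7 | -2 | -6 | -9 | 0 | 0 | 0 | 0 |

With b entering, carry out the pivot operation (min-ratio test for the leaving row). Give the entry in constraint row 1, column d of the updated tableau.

Ratio test on column b — row 1: 18/5 = 18/5; row 2: 24/3 = 8; row 3: 14/5 = 14/5. Minimum is 14/5 at row 3 (s3 leaves); pivot element 5.
Divide row 3 by 5; eliminate column b from the other rows.
Row 1 update in column d: 3 − 5·1 = -2.

-2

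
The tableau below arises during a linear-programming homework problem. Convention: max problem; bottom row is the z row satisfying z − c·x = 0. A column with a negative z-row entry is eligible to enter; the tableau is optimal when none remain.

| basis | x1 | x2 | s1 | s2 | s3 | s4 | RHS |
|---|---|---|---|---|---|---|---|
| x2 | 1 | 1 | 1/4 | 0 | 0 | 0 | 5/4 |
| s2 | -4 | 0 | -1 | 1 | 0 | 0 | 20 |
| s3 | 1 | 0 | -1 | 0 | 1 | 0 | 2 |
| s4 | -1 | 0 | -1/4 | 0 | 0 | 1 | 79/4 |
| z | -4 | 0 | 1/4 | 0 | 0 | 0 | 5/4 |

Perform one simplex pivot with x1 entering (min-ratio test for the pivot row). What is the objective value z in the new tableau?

25/4

Ratio test on column x1 — row 1: (5/4)/1 = 5/4; row 2: entry -4 ≤ 0; row 3: 2/1 = 2; row 4: entry -1 ≤ 0. Minimum is 5/4 at row 1 (x2 leaves); pivot element 1.
Pivot on row 1; the z-row RHS becomes 5/4 − (-4)·(5/4) = 25/4.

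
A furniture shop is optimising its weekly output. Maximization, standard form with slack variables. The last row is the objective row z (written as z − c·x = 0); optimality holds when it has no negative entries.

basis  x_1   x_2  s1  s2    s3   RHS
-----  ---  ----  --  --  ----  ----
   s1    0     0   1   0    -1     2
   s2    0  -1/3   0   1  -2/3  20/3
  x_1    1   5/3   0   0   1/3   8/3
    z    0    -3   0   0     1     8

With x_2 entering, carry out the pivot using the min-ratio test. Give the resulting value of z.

Ratio test on column x_2 — row 1: entry 0 ≤ 0; row 2: entry -1/3 ≤ 0; row 3: (8/3)/(5/3) = 8/5. Minimum is 8/5 at row 3 (x_1 leaves); pivot element 5/3.
Pivot on row 3; the z-row RHS becomes 8 − (-3)·(8/5) = 64/5.

64/5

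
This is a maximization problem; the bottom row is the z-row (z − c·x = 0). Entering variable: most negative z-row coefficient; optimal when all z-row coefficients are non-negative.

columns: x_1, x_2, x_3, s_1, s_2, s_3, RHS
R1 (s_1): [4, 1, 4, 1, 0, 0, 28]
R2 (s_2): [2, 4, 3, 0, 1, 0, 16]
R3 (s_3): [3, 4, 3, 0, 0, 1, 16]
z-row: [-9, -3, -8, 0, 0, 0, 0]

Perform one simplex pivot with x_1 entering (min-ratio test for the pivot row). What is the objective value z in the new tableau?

48

Ratio test on column x_1 — row 1: 28/4 = 7; row 2: 16/2 = 8; row 3: 16/3 = 16/3. Minimum is 16/3 at row 3 (s_3 leaves); pivot element 3.
Pivot on row 3; the z-row RHS becomes 0 − (-9)·(16/3) = 48.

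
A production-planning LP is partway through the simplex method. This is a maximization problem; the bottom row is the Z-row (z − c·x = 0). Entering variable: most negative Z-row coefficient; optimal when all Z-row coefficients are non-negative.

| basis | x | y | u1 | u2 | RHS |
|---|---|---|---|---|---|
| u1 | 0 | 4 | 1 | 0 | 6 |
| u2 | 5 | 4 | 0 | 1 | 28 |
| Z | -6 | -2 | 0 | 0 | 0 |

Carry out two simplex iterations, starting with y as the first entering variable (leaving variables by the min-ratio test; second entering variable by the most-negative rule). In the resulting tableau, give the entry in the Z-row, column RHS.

147/5

Ratio test on column y — row 1: 6/4 = 3/2; row 2: 28/4 = 7. Minimum is 3/2 at row 1 (u1 leaves); pivot element 4.
Divide row 1 by 4; eliminate column y from the other rows.
Second iteration: most negative Z-row entry is -6 in column x, so x enters.
Ratio test on column x — row 1: entry 0 ≤ 0; row 2: 22/5 = 22/5. Minimum is 22/5 at row 2 (u2 leaves); pivot element 5.
Divide row 2 by 5; eliminate column x from the other rows.
After both pivots, the entry at the Z-row, column RHS is 147/5.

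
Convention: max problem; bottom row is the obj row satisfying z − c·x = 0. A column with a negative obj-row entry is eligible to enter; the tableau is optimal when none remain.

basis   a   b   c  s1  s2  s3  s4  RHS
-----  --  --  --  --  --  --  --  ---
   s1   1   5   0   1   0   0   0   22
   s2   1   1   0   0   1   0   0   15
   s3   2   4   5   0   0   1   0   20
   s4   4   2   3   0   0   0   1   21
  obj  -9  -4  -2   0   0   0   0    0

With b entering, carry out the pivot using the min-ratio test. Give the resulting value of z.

Ratio test on column b — row 1: 22/5 = 22/5; row 2: 15/1 = 15; row 3: 20/4 = 5; row 4: 21/2 = 21/2. Minimum is 22/5 at row 1 (s1 leaves); pivot element 5.
Pivot on row 1; the obj-row RHS becomes 0 − (-4)·(22/5) = 88/5.

88/5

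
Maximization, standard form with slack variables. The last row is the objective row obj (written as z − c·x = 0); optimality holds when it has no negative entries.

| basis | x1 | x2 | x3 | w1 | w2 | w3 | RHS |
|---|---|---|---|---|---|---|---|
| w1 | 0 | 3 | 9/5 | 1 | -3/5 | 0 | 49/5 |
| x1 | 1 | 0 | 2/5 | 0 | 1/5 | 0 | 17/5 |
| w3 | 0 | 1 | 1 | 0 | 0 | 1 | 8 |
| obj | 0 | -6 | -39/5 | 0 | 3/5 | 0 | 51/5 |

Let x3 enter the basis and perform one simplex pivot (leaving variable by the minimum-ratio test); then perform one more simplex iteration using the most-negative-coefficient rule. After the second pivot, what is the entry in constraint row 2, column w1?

Ratio test on column x3 — row 1: (49/5)/(9/5) = 49/9; row 2: (17/5)/(2/5) = 17/2; row 3: 8/1 = 8. Minimum is 49/9 at row 1 (w1 leaves); pivot element 9/5.
Divide row 1 by 9/5; eliminate column x3 from the other rows.
Second iteration: most negative obj-row entry is -2 in column w2, so w2 enters.
Ratio test on column w2 — row 1: entry -1/3 ≤ 0; row 2: (11/9)/(1/3) = 11/3; row 3: (23/9)/(1/3) = 23/3. Minimum is 11/3 at row 2 (x1 leaves); pivot element 1/3.
Divide row 2 by 1/3; eliminate column w2 from the other rows.
After both pivots, the entry at constraint row 2, column w1 is -2/3.

-2/3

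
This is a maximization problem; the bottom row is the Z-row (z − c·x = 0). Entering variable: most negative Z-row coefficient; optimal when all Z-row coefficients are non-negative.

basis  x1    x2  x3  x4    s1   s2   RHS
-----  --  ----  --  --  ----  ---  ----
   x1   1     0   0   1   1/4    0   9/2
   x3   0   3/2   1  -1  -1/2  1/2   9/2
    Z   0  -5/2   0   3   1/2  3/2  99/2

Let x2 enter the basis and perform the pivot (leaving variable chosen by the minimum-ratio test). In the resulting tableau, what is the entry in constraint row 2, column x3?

Ratio test on column x2 — row 1: entry 0 ≤ 0; row 2: (9/2)/(3/2) = 3. Minimum is 3 at row 2 (x3 leaves); pivot element 3/2.
Divide row 2 by 3/2; eliminate column x2 from the other rows.
In the new row 2, the x3 entry is the old entry divided by the pivot: 1/(3/2) = 2/3.

2/3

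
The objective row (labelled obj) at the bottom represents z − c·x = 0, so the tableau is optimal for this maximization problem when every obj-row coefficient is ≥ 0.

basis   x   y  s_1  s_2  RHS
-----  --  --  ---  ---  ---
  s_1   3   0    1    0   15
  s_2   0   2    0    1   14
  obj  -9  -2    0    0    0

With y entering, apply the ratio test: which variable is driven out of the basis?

Column y entries and ratios — s_1: 0 ≤ 0, skip; s_2: 14/2 = 7.
Smallest ratio is 7 in the row of s_2, so s_2 leaves.

s_2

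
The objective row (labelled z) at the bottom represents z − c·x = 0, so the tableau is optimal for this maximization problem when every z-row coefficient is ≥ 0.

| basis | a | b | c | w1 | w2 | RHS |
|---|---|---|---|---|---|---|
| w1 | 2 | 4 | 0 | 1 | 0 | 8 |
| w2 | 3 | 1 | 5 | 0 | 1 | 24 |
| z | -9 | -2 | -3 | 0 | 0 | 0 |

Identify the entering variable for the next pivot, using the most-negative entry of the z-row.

Negative z-row entries: a: -9, b: -2, c: -3.
The most negative is -9 in column a, so a enters.

a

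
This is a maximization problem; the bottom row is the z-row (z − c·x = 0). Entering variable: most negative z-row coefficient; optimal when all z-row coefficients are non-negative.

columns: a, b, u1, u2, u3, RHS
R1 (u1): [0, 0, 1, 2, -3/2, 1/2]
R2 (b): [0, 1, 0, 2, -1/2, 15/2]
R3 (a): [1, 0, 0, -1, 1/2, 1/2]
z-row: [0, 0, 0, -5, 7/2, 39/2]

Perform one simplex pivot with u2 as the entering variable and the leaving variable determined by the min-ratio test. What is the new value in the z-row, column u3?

Ratio test on column u2 — row 1: (1/2)/2 = 1/4; row 2: (15/2)/2 = 15/4; row 3: entry -1 ≤ 0. Minimum is 1/4 at row 1 (u1 leaves); pivot element 2.
Divide row 1 by 2; eliminate column u2 from the other rows.
z-row update in column u3: 7/2 − (-5)·(-3/4) = -1/4.

-1/4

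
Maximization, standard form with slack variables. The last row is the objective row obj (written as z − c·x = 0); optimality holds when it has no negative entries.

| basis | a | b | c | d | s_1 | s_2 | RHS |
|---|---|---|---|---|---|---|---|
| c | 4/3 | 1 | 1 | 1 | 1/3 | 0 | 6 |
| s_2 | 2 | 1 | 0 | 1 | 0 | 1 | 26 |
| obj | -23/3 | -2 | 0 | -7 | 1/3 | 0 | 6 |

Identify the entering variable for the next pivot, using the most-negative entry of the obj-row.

a

Negative obj-row entries: a: -23/3, b: -2, d: -7.
The most negative is -23/3 in column a, so a enters.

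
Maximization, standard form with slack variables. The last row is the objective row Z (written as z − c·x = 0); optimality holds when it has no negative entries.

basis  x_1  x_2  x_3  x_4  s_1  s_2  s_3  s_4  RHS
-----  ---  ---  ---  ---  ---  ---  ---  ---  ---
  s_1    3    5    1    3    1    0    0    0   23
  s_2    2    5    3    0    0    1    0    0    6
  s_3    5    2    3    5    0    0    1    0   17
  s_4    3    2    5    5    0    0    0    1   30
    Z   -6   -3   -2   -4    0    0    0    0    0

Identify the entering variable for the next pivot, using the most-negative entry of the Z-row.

Negative Z-row entries: x_1: -6, x_2: -3, x_3: -2, x_4: -4.
The most negative is -6 in column x_1, so x_1 enters.

x_1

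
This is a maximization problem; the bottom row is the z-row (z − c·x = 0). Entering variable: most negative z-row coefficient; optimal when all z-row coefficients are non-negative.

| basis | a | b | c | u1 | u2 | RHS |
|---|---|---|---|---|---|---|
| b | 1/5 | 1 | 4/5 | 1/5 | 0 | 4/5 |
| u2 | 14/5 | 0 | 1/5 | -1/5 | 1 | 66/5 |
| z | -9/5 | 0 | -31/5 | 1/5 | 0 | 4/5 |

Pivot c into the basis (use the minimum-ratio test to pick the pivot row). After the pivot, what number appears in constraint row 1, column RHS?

Ratio test on column c — row 1: (4/5)/(4/5) = 1; row 2: (66/5)/(1/5) = 66. Minimum is 1 at row 1 (b leaves); pivot element 4/5.
Divide row 1 by 4/5; eliminate column c from the other rows.
In the new row 1, the RHS entry is the old entry divided by the pivot: (4/5)/(4/5) = 1.

1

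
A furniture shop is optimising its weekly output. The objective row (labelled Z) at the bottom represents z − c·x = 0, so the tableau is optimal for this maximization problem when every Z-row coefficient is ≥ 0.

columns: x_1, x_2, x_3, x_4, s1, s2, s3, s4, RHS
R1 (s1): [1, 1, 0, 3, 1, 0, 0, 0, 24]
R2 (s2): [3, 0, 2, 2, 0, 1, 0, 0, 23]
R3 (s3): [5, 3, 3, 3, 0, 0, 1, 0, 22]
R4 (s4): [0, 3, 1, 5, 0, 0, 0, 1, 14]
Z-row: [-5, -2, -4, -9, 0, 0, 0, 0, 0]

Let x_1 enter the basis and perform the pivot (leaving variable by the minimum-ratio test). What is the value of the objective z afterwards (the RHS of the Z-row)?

22

Ratio test on column x_1 — row 1: 24/1 = 24; row 2: 23/3 = 23/3; row 3: 22/5 = 22/5; row 4: entry 0 ≤ 0. Minimum is 22/5 at row 3 (s3 leaves); pivot element 5.
Pivot on row 3; the Z-row RHS becomes 0 − (-5)·(22/5) = 22.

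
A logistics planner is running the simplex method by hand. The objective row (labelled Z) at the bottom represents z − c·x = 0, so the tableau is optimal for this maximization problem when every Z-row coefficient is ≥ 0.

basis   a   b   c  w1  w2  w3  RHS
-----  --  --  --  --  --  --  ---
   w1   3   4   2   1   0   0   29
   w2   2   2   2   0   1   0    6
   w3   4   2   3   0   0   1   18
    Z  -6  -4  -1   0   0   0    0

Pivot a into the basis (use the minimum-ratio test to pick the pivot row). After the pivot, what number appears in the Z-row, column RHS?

Ratio test on column a — row 1: 29/3 = 29/3; row 2: 6/2 = 3; row 3: 18/4 = 9/2. Minimum is 3 at row 2 (w2 leaves); pivot element 2.
Divide row 2 by 2; eliminate column a from the other rows.
Z-row update in column RHS: 0 − (-6)·3 = 18.

18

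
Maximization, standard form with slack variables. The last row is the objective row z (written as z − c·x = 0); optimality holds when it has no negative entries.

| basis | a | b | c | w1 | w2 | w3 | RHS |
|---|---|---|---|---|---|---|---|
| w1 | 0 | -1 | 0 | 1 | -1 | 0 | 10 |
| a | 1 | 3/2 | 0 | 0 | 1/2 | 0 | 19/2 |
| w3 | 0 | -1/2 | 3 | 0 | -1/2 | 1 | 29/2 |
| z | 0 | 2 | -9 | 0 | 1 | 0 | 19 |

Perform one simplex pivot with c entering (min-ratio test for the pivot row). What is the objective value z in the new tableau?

Ratio test on column c — row 1: entry 0 ≤ 0; row 2: entry 0 ≤ 0; row 3: (29/2)/3 = 29/6. Minimum is 29/6 at row 3 (w3 leaves); pivot element 3.
Pivot on row 3; the z-row RHS becomes 19 − (-9)·(29/6) = 125/2.

125/2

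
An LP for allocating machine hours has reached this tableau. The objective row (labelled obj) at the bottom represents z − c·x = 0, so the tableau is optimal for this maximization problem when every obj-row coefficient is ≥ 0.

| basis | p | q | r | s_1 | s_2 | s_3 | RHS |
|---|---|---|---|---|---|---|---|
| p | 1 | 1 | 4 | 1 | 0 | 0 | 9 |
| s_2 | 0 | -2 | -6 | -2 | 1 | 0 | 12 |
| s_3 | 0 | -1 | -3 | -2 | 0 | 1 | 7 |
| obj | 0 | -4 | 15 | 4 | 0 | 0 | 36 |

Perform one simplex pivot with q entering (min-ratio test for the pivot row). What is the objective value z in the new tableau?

Ratio test on column q — row 1: 9/1 = 9; row 2: entry -2 ≤ 0; row 3: entry -1 ≤ 0. Minimum is 9 at row 1 (p leaves); pivot element 1.
Pivot on row 1; the obj-row RHS becomes 36 − (-4)·9 = 72.

72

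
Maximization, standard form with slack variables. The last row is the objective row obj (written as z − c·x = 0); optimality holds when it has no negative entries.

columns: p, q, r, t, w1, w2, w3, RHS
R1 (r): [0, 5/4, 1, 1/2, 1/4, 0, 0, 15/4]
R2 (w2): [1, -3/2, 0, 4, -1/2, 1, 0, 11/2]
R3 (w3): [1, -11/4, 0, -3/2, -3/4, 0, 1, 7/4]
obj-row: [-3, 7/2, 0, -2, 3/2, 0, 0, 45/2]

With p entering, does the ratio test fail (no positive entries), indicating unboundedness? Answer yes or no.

no

Column p has positive entries in row(s) 2, 3, so the ratio test bounds it — not unbounded.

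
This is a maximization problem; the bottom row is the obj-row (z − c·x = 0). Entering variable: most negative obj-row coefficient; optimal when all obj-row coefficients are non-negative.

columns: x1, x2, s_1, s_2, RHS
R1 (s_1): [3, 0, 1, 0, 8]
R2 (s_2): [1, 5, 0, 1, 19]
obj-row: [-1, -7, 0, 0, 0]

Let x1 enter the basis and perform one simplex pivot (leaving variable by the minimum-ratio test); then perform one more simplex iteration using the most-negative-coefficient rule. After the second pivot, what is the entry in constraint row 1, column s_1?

Ratio test on column x1 — row 1: 8/3 = 8/3; row 2: 19/1 = 19. Minimum is 8/3 at row 1 (s_1 leaves); pivot element 3.
Divide row 1 by 3; eliminate column x1 from the other rows.
Second iteration: most negative obj-row entry is -7 in column x2, so x2 enters.
Ratio test on column x2 — row 1: entry 0 ≤ 0; row 2: (49/3)/5 = 49/15. Minimum is 49/15 at row 2 (s_2 leaves); pivot element 5.
Divide row 2 by 5; eliminate column x2 from the other rows.
After both pivots, the entry at constraint row 1, column s_1 is 1/3.

1/3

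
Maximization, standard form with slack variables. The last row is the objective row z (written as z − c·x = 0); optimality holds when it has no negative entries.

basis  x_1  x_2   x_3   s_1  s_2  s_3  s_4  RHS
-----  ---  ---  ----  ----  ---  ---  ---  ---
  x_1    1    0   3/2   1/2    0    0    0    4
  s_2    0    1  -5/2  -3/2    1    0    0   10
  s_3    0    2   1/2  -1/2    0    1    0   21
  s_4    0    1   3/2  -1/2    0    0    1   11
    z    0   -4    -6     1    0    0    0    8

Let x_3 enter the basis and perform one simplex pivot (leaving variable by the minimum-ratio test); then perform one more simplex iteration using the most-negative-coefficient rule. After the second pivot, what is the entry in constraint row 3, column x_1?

5/3

Ratio test on column x_3 — row 1: 4/(3/2) = 8/3; row 2: entry -5/2 ≤ 0; row 3: 21/(1/2) = 42; row 4: 11/(3/2) = 22/3. Minimum is 8/3 at row 1 (x_1 leaves); pivot element 3/2.
Divide row 1 by 3/2; eliminate column x_3 from the other rows.
Second iteration: most negative z-row entry is -4 in column x_2, so x_2 enters.
Ratio test on column x_2 — row 1: entry 0 ≤ 0; row 2: (50/3)/1 = 50/3; row 3: (59/3)/2 = 59/6; row 4: 7/1 = 7. Minimum is 7 at row 4 (s_4 leaves); pivot element 1.
Divide row 4 by 1; eliminate column x_2 from the other rows.
After both pivots, the entry at constraint row 3, column x_1 is 5/3.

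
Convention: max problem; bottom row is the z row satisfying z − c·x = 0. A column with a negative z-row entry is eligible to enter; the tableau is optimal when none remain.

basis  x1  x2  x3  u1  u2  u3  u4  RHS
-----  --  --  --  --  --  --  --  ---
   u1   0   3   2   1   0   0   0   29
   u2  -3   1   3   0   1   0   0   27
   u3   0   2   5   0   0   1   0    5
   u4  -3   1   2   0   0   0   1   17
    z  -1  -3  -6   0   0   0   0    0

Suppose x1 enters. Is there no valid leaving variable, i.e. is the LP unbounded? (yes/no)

Every constraint-row entry in column x1 is ≤ 0, so increasing x1 is unbounded.

yes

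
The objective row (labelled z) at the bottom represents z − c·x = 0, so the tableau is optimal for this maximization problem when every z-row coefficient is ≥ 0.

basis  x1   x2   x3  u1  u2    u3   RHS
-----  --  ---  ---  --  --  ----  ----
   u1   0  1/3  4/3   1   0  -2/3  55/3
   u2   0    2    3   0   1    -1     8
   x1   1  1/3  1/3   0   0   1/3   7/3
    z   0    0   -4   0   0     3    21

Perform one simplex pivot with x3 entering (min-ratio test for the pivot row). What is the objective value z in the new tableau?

Ratio test on column x3 — row 1: (55/3)/(4/3) = 55/4; row 2: 8/3 = 8/3; row 3: (7/3)/(1/3) = 7. Minimum is 8/3 at row 2 (u2 leaves); pivot element 3.
Pivot on row 2; the z-row RHS becomes 21 − (-4)·(8/3) = 95/3.

95/3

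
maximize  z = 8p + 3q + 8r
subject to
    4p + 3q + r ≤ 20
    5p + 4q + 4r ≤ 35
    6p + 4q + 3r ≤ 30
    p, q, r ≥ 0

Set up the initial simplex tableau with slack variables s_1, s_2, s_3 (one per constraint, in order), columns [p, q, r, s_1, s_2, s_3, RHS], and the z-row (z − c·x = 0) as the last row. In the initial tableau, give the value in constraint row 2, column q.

4

Constraint 2 has coefficient 4 on q.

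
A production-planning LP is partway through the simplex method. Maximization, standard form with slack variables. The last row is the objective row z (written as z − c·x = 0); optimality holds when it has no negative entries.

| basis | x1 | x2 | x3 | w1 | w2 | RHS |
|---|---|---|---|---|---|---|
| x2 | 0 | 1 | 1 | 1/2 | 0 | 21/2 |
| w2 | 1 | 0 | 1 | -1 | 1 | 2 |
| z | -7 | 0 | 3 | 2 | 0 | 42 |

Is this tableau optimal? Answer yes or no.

no

The z-row has a negative entry -7 in column x1, so it is not optimal.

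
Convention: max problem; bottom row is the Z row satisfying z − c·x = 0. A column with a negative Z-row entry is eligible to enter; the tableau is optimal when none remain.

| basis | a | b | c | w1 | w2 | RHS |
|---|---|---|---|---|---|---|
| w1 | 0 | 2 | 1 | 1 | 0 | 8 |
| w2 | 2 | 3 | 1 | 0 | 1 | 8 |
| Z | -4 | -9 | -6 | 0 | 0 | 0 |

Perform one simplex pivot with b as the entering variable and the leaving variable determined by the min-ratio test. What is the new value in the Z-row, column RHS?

24

Ratio test on column b — row 1: 8/2 = 4; row 2: 8/3 = 8/3. Minimum is 8/3 at row 2 (w2 leaves); pivot element 3.
Divide row 2 by 3; eliminate column b from the other rows.
Z-row update in column RHS: 0 − (-9)·(8/3) = 24.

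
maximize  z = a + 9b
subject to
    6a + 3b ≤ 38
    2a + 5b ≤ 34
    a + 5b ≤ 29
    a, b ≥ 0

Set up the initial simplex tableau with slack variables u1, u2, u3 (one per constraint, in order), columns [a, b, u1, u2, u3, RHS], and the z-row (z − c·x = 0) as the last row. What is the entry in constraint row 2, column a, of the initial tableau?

2

Constraint 2 has coefficient 2 on a.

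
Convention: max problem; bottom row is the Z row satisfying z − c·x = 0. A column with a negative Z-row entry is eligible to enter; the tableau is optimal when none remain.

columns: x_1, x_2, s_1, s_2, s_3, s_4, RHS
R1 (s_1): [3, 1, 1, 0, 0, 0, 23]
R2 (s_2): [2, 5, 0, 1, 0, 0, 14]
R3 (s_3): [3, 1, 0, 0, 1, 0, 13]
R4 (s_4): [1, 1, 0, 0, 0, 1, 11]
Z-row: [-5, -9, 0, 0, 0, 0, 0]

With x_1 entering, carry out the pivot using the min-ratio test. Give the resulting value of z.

Ratio test on column x_1 — row 1: 23/3 = 23/3; row 2: 14/2 = 7; row 3: 13/3 = 13/3; row 4: 11/1 = 11. Minimum is 13/3 at row 3 (s_3 leaves); pivot element 3.
Pivot on row 3; the Z-row RHS becomes 0 − (-5)·(13/3) = 65/3.

65/3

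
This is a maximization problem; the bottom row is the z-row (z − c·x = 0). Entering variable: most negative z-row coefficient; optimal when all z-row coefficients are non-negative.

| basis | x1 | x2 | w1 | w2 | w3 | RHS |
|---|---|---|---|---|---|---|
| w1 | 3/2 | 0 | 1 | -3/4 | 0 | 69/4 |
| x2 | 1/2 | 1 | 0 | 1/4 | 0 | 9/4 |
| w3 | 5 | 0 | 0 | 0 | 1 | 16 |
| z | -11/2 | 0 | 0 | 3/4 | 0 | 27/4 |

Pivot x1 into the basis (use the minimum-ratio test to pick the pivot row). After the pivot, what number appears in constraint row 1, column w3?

-3/10

Ratio test on column x1 — row 1: (69/4)/(3/2) = 23/2; row 2: (9/4)/(1/2) = 9/2; row 3: 16/5 = 16/5. Minimum is 16/5 at row 3 (w3 leaves); pivot element 5.
Divide row 3 by 5; eliminate column x1 from the other rows.
Row 1 update in column w3: 0 − (3/2)·(1/5) = -3/10.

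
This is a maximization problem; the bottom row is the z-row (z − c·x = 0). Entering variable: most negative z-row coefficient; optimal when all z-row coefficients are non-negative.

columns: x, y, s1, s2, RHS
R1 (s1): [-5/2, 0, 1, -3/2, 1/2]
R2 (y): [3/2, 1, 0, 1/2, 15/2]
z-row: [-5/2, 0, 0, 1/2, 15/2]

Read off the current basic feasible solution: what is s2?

s2 is not in the basis, so in the current basic feasible solution s2 = 0.

0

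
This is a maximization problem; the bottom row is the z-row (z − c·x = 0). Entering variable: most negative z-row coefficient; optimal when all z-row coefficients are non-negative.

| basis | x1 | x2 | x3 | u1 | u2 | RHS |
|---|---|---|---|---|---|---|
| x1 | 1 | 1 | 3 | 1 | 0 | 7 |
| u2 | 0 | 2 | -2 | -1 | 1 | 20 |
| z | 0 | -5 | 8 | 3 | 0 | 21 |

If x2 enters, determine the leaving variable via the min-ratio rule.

Column x2 entries and ratios — x1: 7/1 = 7; u2: 20/2 = 10.
Smallest ratio is 7 in the row of x1, so x1 leaves.

x1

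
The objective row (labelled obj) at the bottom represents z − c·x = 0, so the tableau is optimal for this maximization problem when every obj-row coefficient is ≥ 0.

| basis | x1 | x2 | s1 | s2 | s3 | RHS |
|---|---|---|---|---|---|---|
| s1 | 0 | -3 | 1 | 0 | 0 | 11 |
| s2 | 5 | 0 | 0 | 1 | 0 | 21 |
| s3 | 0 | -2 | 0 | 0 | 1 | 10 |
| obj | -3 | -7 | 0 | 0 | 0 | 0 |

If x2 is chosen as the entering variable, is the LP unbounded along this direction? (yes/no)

Every constraint-row entry in column x2 is ≤ 0, so increasing x2 is unbounded.

yes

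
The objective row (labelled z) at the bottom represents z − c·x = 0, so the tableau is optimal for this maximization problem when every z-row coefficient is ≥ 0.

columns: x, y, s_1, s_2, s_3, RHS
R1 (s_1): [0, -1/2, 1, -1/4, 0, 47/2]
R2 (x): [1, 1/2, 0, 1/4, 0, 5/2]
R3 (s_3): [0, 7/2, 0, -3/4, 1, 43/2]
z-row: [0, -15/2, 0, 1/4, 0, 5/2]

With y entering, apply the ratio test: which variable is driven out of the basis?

x

Column y entries and ratios — s_1: -1/2 ≤ 0, skip; x: (5/2)/(1/2) = 5; s_3: (43/2)/(7/2) = 43/7.
Smallest ratio is 5 in the row of x, so x leaves.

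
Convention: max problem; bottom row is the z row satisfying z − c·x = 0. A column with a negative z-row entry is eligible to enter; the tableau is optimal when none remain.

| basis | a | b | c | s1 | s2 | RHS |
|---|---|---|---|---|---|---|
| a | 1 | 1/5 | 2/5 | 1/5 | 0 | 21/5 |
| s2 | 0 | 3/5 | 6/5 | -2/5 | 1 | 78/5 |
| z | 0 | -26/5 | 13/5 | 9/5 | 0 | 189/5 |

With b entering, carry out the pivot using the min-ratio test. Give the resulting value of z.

Ratio test on column b — row 1: (21/5)/(1/5) = 21; row 2: (78/5)/(3/5) = 26. Minimum is 21 at row 1 (a leaves); pivot element 1/5.
Pivot on row 1; the z-row RHS becomes 189/5 − (-26/5)·21 = 147.

147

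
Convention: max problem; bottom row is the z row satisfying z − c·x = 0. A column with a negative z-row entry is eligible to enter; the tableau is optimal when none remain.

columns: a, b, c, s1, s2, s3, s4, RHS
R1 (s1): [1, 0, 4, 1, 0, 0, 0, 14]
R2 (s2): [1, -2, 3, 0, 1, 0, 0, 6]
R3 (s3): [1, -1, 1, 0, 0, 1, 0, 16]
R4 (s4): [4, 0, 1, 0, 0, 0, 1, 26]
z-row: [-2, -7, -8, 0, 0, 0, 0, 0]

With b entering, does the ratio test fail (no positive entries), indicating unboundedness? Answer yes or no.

Every constraint-row entry in column b is ≤ 0, so increasing b is unbounded.

yes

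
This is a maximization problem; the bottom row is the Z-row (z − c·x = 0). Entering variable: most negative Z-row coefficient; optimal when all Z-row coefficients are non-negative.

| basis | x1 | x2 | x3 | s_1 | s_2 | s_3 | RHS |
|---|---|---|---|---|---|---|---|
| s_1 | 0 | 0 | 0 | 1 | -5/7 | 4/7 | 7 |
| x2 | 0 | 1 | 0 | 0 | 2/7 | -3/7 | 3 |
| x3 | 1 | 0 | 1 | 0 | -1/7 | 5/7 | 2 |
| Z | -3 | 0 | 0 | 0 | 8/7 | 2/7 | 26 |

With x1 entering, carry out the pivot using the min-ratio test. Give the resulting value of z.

32

Ratio test on column x1 — row 1: entry 0 ≤ 0; row 2: entry 0 ≤ 0; row 3: 2/1 = 2. Minimum is 2 at row 3 (x3 leaves); pivot element 1.
Pivot on row 3; the Z-row RHS becomes 26 − (-3)·2 = 32.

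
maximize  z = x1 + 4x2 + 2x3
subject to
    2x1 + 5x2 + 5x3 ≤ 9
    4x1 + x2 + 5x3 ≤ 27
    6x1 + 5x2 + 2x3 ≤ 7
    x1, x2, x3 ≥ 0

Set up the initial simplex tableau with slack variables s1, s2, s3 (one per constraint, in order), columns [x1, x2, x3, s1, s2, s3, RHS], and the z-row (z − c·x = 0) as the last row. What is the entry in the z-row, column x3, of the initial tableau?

-2

The z-row carries the negated objective coefficients: the x3 entry is -2.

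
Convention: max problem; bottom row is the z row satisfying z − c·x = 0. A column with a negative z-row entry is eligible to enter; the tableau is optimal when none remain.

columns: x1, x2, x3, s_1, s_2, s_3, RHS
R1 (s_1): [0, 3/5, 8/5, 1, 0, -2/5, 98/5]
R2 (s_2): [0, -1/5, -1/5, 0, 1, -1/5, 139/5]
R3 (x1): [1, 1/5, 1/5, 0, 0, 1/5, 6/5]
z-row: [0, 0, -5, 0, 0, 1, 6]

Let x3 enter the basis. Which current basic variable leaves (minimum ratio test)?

Column x3 entries and ratios — s_1: (98/5)/(8/5) = 49/4; s_2: -1/5 ≤ 0, skip; x1: (6/5)/(1/5) = 6.
Smallest ratio is 6 in the row of x1, so x1 leaves.

x1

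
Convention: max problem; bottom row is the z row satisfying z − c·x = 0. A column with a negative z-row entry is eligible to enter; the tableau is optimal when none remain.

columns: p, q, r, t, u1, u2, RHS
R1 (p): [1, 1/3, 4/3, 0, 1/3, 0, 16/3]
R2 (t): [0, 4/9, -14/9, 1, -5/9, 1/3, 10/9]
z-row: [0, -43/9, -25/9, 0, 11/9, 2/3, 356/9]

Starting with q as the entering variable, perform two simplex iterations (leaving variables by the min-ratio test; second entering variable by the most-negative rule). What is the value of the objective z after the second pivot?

433/5

Ratio test on column q — row 1: (16/3)/(1/3) = 16; row 2: (10/9)/(4/9) = 5/2. Minimum is 5/2 at row 2 (t leaves); pivot element 4/9.
Pivot on row 2; the z-row RHS becomes 356/9 − (-43/9)·(5/2) = 103/2.
Next entering variable (most negative z-row entry -39/2): r.
Ratio test on column r — row 1: (9/2)/(5/2) = 9/5; row 2: entry -7/2 ≤ 0. Minimum is 9/5 at row 1 (p leaves); pivot element 5/2.
After the second pivot the z-row RHS is 103/2 − (-39/2)·(9/5) = 433/5.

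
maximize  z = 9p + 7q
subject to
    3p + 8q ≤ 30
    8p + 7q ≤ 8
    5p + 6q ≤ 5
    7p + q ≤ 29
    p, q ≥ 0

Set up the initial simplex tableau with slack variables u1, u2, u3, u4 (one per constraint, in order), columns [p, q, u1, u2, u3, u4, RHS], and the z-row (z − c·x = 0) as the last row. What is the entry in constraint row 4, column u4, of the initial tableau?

1

Slack u4 belongs to constraint 4; its column is the unit vector e_4, so the entry in row 4 is 1.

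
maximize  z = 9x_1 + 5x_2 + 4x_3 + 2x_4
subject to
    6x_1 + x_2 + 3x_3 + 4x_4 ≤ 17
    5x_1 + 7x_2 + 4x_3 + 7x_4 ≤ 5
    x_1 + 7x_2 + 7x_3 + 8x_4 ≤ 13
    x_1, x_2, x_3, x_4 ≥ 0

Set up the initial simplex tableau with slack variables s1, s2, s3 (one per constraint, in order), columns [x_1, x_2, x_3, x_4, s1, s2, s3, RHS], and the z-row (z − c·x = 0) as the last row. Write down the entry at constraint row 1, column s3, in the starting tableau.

0

Slack s3 belongs to constraint 3; its column is the unit vector e_3, so the entry in row 1 is 0.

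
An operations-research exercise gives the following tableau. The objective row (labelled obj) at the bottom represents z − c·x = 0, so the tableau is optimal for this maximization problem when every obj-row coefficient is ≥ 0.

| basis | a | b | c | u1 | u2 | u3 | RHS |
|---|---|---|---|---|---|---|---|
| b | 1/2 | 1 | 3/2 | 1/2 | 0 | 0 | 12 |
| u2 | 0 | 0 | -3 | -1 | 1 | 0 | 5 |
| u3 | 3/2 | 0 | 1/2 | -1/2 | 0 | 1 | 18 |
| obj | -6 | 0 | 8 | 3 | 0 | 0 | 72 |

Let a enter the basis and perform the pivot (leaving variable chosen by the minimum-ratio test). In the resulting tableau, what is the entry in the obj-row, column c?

Ratio test on column a — row 1: 12/(1/2) = 24; row 2: entry 0 ≤ 0; row 3: 18/(3/2) = 12. Minimum is 12 at row 3 (u3 leaves); pivot element 3/2.
Divide row 3 by 3/2; eliminate column a from the other rows.
obj-row update in column c: 8 − (-6)·(1/3) = 10.

10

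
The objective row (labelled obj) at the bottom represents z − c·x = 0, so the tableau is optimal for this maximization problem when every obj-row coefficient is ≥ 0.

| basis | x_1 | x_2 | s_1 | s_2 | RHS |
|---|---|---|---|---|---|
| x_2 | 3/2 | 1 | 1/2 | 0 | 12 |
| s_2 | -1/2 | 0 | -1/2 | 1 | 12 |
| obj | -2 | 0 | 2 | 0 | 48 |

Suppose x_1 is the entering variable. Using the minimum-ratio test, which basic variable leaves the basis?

Column x_1 entries and ratios — x_2: 12/(3/2) = 8; s_2: -1/2 ≤ 0, skip.
Smallest ratio is 8 in the row of x_2, so x_2 leaves.

x_2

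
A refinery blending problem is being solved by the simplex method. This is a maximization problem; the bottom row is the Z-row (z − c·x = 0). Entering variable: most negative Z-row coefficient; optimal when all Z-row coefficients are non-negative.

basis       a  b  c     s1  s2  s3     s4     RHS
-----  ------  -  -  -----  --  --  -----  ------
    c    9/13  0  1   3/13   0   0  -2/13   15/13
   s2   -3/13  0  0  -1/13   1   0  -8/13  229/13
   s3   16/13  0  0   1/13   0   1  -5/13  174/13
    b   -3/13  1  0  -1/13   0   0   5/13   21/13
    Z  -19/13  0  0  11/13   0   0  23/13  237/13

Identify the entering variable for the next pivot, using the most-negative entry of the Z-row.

Negative Z-row entries: a: -19/13.
The most negative is -19/13 in column a, so a enters.

a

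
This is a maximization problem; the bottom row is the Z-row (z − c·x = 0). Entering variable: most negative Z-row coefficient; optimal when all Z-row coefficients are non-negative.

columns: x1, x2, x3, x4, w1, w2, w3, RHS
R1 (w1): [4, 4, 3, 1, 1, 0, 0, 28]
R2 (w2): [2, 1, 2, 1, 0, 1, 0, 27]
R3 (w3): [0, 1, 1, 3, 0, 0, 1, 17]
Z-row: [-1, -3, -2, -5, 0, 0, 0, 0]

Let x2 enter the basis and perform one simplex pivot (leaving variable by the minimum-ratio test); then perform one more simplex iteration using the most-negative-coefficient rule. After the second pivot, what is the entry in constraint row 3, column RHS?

Ratio test on column x2 — row 1: 28/4 = 7; row 2: 27/1 = 27; row 3: 17/1 = 17. Minimum is 7 at row 1 (w1 leaves); pivot element 4.
Divide row 1 by 4; eliminate column x2 from the other rows.
Second iteration: most negative Z-row entry is -17/4 in column x4, so x4 enters.
Ratio test on column x4 — row 1: 7/(1/4) = 28; row 2: 20/(3/4) = 80/3; row 3: 10/(11/4) = 40/11. Minimum is 40/11 at row 3 (w3 leaves); pivot element 11/4.
Divide row 3 by 11/4; eliminate column x4 from the other rows.
After both pivots, the entry at constraint row 3, column RHS is 40/11.

40/11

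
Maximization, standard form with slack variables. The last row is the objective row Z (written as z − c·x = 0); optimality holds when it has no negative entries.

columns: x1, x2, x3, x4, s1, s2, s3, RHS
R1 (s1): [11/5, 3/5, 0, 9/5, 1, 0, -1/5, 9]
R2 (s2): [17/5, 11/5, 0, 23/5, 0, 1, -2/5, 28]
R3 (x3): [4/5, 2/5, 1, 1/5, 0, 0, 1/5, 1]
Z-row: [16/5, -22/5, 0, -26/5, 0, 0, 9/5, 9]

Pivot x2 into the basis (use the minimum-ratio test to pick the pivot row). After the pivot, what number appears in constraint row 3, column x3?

5/2

Ratio test on column x2 — row 1: 9/(3/5) = 15; row 2: 28/(11/5) = 140/11; row 3: 1/(2/5) = 5/2. Minimum is 5/2 at row 3 (x3 leaves); pivot element 2/5.
Divide row 3 by 2/5; eliminate column x2 from the other rows.
In the new row 3, the x3 entry is the old entry divided by the pivot: 1/(2/5) = 5/2.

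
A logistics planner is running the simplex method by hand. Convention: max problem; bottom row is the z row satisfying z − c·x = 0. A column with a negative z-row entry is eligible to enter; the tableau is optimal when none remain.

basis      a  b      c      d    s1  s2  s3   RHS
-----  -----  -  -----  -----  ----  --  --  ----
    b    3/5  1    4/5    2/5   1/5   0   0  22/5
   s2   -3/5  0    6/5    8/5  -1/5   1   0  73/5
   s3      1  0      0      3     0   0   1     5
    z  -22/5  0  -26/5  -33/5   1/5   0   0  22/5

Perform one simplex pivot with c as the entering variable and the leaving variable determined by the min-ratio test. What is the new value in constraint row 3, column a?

Ratio test on column c — row 1: (22/5)/(4/5) = 11/2; row 2: (73/5)/(6/5) = 73/6; row 3: entry 0 ≤ 0. Minimum is 11/2 at row 1 (b leaves); pivot element 4/5.
Divide row 1 by 4/5; eliminate column c from the other rows.
Row 3 update in column a: 1 − 0·(3/4) = 1.

1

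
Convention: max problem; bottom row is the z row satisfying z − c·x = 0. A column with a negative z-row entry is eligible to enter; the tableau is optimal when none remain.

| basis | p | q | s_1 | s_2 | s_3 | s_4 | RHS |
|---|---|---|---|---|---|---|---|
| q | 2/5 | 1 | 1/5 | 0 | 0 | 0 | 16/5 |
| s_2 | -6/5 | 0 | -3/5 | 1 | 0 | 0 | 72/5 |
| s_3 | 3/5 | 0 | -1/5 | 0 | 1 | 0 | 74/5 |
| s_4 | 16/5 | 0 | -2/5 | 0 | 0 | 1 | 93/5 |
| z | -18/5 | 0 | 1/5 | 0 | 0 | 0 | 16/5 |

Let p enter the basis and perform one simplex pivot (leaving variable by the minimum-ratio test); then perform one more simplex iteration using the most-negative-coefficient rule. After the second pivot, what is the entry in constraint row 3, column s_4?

-1/4

Ratio test on column p — row 1: (16/5)/(2/5) = 8; row 2: entry -6/5 ≤ 0; row 3: (74/5)/(3/5) = 74/3; row 4: (93/5)/(16/5) = 93/16. Minimum is 93/16 at row 4 (s_4 leaves); pivot element 16/5.
Divide row 4 by 16/5; eliminate column p from the other rows.
Second iteration: most negative z-row entry is -1/4 in column s_1, so s_1 enters.
Ratio test on column s_1 — row 1: (7/8)/(1/4) = 7/2; row 2: entry -3/4 ≤ 0; row 3: entry -1/8 ≤ 0; row 4: entry -1/8 ≤ 0. Minimum is 7/2 at row 1 (q leaves); pivot element 1/4.
Divide row 1 by 1/4; eliminate column s_1 from the other rows.
After both pivots, the entry at constraint row 3, column s_4 is -1/4.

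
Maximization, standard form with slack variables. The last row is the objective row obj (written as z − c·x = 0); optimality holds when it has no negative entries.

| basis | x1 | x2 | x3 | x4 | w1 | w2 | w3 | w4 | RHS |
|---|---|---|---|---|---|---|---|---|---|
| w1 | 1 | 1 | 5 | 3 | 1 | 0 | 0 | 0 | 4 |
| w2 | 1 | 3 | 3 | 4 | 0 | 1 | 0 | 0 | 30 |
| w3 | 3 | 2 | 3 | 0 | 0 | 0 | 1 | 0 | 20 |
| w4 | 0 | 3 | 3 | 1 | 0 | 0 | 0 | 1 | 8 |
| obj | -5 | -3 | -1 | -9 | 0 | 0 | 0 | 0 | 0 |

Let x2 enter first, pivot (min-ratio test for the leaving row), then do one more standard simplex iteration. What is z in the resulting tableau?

12

Ratio test on column x2 — row 1: 4/1 = 4; row 2: 30/3 = 10; row 3: 20/2 = 10; row 4: 8/3 = 8/3. Minimum is 8/3 at row 4 (w4 leaves); pivot element 3.
Pivot on row 4; the obj-row RHS becomes 0 − (-3)·(8/3) = 8.
Next entering variable (most negative obj-row entry -8): x4.
Ratio test on column x4 — row 1: (4/3)/(8/3) = 1/2; row 2: 22/3 = 22/3; row 3: entry -2/3 ≤ 0; row 4: (8/3)/(1/3) = 8. Minimum is 1/2 at row 1 (w1 leaves); pivot element 8/3.
After the second pivot the obj-row RHS is 8 − (-8)·(1/2) = 12.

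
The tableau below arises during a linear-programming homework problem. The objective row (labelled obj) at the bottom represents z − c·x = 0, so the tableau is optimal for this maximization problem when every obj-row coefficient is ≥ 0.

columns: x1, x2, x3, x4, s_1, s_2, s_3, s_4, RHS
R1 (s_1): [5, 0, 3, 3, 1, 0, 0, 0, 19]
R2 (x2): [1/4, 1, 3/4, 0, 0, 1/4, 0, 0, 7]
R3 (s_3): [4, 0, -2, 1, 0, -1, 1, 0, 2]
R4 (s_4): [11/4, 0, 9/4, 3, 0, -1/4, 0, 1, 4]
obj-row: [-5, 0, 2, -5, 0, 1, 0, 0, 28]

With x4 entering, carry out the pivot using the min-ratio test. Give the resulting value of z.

Ratio test on column x4 — row 1: 19/3 = 19/3; row 2: entry 0 ≤ 0; row 3: 2/1 = 2; row 4: 4/3 = 4/3. Minimum is 4/3 at row 4 (s_4 leaves); pivot element 3.
Pivot on row 4; the obj-row RHS becomes 28 − (-5)·(4/3) = 104/3.

104/3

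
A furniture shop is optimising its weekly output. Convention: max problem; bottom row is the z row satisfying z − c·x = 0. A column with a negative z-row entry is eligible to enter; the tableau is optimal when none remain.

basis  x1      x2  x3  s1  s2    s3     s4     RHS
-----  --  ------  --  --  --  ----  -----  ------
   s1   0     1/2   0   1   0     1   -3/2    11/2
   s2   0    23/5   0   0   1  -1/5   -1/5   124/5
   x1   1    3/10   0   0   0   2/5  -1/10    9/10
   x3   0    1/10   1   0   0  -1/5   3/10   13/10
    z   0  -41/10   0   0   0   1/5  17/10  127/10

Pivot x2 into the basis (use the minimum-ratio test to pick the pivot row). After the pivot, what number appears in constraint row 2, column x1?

-46/3

Ratio test on column x2 — row 1: (11/2)/(1/2) = 11; row 2: (124/5)/(23/5) = 124/23; row 3: (9/10)/(3/10) = 3; row 4: (13/10)/(1/10) = 13. Minimum is 3 at row 3 (x1 leaves); pivot element 3/10.
Divide row 3 by 3/10; eliminate column x2 from the other rows.
Row 2 update in column x1: 0 − (23/5)·(10/3) = -46/3.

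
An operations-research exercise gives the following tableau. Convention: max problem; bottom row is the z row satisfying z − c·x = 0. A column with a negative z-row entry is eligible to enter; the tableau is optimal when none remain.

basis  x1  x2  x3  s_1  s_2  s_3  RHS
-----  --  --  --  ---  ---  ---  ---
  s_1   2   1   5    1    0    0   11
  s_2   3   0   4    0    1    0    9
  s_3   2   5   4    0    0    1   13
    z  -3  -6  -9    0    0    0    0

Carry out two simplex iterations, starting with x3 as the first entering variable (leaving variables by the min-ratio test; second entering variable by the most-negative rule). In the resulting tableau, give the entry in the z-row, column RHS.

24

Ratio test on column x3 — row 1: 11/5 = 11/5; row 2: 9/4 = 9/4; row 3: 13/4 = 13/4. Minimum is 11/5 at row 1 (s_1 leaves); pivot element 5.
Divide row 1 by 5; eliminate column x3 from the other rows.
Second iteration: most negative z-row entry is -21/5 in column x2, so x2 enters.
Ratio test on column x2 — row 1: (11/5)/(1/5) = 11; row 2: entry -4/5 ≤ 0; row 3: (21/5)/(21/5) = 1. Minimum is 1 at row 3 (s_3 leaves); pivot element 21/5.
Divide row 3 by 21/5; eliminate column x2 from the other rows.
After both pivots, the entry at the z-row, column RHS is 24.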